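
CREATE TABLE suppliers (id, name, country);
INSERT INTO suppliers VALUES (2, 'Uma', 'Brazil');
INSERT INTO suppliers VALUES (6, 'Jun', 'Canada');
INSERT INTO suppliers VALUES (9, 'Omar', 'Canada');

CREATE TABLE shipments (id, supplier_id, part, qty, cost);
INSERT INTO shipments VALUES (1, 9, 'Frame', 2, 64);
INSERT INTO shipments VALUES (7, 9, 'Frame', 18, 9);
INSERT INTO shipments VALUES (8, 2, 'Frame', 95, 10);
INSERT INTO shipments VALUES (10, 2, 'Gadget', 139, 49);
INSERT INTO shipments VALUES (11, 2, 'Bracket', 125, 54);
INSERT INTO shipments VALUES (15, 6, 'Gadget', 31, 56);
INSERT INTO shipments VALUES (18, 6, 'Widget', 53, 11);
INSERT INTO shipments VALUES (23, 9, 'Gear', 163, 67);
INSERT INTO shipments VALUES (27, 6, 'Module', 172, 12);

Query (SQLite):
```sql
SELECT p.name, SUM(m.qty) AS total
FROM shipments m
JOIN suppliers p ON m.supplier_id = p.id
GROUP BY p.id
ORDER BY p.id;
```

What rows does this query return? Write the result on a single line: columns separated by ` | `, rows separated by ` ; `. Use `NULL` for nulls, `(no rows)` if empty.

Join each shipments row to its suppliers via supplier_id.
Group joined rows by suppliers.id; compute SUM(m.qty) per group.
  2: ids {8, 10, 11} → SUM(m.qty)=359
  6: ids {15, 18, 27} → SUM(m.qty)=256
  9: ids {1, 7, 23} → SUM(m.qty)=183

Uma | 359 ; Jun | 256 ; Omar | 183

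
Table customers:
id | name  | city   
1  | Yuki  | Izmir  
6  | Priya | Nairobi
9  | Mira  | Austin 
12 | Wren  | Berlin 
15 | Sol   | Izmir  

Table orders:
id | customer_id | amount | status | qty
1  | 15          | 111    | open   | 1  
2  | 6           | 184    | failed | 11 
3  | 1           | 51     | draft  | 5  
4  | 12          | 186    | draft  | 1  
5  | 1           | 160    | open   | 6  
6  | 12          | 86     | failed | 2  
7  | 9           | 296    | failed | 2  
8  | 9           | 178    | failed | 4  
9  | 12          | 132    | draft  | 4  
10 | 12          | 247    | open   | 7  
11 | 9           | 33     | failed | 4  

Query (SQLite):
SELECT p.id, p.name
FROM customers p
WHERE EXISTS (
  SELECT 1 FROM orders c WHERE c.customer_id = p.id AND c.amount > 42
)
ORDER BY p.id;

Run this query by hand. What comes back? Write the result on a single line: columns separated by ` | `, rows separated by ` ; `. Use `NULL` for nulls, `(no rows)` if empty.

1 | Yuki ; 6 | Priya ; 9 | Mira ; 12 | Wren ; 15 | Sol

For each customers row, check whether any orders with matching customer_id has amount > 42.
Keep rows where that is true.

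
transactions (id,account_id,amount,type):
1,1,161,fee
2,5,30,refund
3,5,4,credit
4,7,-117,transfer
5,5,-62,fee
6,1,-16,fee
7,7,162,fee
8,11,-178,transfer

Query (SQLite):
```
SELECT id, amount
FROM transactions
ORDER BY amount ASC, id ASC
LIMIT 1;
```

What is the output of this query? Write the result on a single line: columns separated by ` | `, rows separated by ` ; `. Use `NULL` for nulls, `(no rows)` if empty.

8 | -178

Sort by amount asc, tiebreak id asc: (-178, id=8), (-117, id=4), (-62, id=5), (-16, id=6) …. Take first 1.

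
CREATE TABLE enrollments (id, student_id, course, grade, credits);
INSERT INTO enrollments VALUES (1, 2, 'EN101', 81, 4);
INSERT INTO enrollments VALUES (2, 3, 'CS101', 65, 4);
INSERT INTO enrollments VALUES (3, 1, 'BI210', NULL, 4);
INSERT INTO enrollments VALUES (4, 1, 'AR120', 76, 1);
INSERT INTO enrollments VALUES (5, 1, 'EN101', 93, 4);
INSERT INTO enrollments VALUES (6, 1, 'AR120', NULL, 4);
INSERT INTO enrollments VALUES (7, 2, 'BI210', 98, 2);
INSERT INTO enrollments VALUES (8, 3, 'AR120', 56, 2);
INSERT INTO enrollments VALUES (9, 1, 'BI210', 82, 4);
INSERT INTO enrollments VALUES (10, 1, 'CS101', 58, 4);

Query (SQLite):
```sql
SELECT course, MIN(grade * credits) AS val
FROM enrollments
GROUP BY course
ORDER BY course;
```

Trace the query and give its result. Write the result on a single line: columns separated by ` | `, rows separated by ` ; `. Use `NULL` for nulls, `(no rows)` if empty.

For each row compute grade * credits.
Group by course; take MIN of the expression per group.
  AR120: ids {4, 6, 8} → MIN(grade * credits)=76
  BI210: ids {3, 7, 9} → MIN(grade * credits)=196
  CS101: ids {2, 10} → MIN(grade * credits)=232
  EN101: ids {1, 5} → MIN(grade * credits)=324

AR120 | 76 ; BI210 | 196 ; CS101 | 232 ; EN101 | 324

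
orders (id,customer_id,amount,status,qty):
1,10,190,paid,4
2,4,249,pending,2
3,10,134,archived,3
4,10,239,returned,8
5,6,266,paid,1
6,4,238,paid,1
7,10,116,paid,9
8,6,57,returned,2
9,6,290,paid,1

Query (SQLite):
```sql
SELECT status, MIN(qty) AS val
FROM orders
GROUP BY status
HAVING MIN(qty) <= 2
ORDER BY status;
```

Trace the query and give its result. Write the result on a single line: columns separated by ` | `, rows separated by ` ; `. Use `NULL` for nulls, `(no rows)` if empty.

paid | 1 ; pending | 2 ; returned | 2

Partition orders by status; compute MIN(qty) within each group.
HAVING: keep groups where MIN(qty) <= 2.
  archived: ids {3} → MIN(qty)=3
  paid: ids {1, 5, 6, 7, 9} → MIN(qty)=1
  pending: ids {2} → MIN(qty)=2
  returned: ids {4, 8} → MIN(qty)=2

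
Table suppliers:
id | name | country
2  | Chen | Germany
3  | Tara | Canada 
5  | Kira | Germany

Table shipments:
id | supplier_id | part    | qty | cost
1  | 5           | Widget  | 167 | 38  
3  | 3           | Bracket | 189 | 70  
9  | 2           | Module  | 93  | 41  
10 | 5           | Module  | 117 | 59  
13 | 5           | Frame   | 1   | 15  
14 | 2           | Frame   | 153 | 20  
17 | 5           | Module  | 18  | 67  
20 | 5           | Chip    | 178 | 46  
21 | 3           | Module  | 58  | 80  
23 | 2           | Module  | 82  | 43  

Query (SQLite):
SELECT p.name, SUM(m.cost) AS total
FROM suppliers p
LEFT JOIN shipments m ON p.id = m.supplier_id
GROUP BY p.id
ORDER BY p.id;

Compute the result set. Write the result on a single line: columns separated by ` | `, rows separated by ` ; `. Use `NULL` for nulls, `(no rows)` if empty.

LEFT JOIN keeps every suppliers row; unmatched ones get NULL for shipments columns.
Group by suppliers.id and compute SUM(m.cost). SUM over an all-NULL group is NULL.
  2: ids {9, 14, 23} → SUM(m.cost)=104
  3: ids {3, 21} → SUM(m.cost)=150
  5: ids {1, 10, 13, 17, 20} → SUM(m.cost)=225

Chen | 104 ; Tara | 150 ; Kira | 225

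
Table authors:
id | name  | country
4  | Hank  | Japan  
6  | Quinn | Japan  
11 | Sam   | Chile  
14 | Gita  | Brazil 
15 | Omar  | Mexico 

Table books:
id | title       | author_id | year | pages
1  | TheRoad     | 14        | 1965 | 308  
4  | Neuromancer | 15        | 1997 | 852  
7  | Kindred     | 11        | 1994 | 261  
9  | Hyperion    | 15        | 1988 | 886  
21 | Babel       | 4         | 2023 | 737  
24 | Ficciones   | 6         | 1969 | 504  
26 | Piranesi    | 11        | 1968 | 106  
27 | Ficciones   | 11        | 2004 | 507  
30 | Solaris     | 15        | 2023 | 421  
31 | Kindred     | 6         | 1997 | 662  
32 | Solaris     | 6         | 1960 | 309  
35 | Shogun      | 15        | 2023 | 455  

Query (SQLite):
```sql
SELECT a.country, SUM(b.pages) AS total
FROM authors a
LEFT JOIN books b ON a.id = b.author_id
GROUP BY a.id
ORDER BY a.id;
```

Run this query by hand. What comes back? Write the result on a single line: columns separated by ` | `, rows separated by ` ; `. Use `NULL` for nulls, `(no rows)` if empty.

LEFT JOIN keeps every authors row; unmatched ones get NULL for books columns.
Group by authors.id and compute SUM(b.pages). SUM over an all-NULL group is NULL.
  4: ids {21} → SUM(b.pages)=737
  6: ids {24, 31, 32} → SUM(b.pages)=1475
  11: ids {7, 26, 27} → SUM(b.pages)=874
  14: ids {1} → SUM(b.pages)=308
  15: ids {4, 9, 30, 35} → SUM(b.pages)=2614

Japan | 737 ; Japan | 1475 ; Chile | 874 ; Brazil | 308 ; Mexico | 2614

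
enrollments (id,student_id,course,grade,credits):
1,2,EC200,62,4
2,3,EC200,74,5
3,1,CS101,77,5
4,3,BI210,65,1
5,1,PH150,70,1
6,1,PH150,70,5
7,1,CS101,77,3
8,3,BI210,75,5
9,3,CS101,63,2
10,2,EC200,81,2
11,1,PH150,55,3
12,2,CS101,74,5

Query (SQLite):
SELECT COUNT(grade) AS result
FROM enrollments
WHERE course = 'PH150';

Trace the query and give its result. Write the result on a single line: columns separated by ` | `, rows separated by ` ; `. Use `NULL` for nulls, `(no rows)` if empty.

Rows where course='PH150' → grade values: [70, 70, 55].
COUNT(grade) counts non-NULL values → 3.

3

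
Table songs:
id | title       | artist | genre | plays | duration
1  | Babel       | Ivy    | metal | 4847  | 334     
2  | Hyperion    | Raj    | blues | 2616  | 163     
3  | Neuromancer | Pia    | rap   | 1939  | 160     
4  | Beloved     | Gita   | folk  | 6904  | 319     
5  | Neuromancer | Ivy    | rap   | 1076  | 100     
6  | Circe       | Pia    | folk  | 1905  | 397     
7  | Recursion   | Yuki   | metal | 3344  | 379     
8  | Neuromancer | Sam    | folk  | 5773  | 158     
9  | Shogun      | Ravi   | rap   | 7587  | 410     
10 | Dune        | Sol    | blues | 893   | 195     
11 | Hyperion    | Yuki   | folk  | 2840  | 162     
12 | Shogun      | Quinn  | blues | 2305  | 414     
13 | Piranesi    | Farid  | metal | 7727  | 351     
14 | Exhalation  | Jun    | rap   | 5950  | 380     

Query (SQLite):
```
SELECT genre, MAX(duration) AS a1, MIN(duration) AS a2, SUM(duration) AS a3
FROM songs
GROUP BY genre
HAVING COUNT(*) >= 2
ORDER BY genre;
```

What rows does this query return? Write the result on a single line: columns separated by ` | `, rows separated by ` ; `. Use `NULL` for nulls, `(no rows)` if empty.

Group songs by genre.
Per group compute: MAX(duration), MIN(duration), SUM(duration).
HAVING: drop groups with fewer than 2 rows.
  blues: ids {2, 10, 12} → MAX(duration)=414, MIN(duration)=163, SUM(duration)=772
  folk: ids {4, 6, 8, 11} → MAX(duration)=397, MIN(duration)=158, SUM(duration)=1036
  metal: ids {1, 7, 13} → MAX(duration)=379, MIN(duration)=334, SUM(duration)=1064
  rap: ids {3, 5, 9, 14} → MAX(duration)=410, MIN(duration)=100, SUM(duration)=1050

blues | 414 | 163 | 772 ; folk | 397 | 158 | 1036 ; metal | 379 | 334 | 1064 ; rap | 410 | 100 | 1050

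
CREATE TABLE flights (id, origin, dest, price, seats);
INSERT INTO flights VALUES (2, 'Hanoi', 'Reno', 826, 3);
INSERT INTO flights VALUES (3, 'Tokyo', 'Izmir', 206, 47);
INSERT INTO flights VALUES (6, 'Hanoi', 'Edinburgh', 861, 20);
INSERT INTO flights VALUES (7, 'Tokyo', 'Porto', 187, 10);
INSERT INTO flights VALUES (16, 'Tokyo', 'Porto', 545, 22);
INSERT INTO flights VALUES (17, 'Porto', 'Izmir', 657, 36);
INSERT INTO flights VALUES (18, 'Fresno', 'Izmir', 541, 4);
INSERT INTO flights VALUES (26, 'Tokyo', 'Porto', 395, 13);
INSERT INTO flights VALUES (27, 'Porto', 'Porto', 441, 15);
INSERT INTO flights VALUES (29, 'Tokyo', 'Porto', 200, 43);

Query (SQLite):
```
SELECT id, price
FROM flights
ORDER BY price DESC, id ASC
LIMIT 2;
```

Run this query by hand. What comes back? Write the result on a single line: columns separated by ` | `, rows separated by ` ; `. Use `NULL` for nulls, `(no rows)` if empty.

Sort by price desc, tiebreak id asc: (861, id=6), (826, id=2), (657, id=17), (545, id=16), (541, id=18) …. Take first 2.

6 | 861 ; 2 | 826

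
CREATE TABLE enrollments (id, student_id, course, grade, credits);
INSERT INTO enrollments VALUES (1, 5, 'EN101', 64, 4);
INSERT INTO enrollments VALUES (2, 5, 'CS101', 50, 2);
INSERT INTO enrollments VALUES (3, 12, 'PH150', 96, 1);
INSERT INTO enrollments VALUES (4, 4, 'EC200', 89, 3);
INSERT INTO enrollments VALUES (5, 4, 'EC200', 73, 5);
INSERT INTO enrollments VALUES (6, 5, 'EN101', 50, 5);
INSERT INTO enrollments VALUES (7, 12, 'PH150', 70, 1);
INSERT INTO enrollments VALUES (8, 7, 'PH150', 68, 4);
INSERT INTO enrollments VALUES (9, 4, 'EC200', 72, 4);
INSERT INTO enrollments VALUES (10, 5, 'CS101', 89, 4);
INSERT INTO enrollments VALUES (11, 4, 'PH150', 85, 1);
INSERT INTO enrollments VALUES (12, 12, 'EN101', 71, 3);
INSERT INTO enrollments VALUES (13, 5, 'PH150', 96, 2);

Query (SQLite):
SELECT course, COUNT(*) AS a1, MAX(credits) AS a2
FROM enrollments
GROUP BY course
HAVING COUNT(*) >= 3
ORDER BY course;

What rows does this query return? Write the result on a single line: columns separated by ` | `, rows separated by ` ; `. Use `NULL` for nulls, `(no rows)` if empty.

EC200 | 3 | 5 ; EN101 | 3 | 5 ; PH150 | 5 | 4

Group enrollments by course.
Per group compute: COUNT(*), MAX(credits).
HAVING: drop groups with fewer than 3 rows.
  CS101: ids {2, 10} → COUNT(*)=2, MAX(credits)=4
  EC200: ids {4, 5, 9} → COUNT(*)=3, MAX(credits)=5
  EN101: ids {1, 6, 12} → COUNT(*)=3, MAX(credits)=5
  PH150: ids {3, 7, 8, 11, 13} → COUNT(*)=5, MAX(credits)=4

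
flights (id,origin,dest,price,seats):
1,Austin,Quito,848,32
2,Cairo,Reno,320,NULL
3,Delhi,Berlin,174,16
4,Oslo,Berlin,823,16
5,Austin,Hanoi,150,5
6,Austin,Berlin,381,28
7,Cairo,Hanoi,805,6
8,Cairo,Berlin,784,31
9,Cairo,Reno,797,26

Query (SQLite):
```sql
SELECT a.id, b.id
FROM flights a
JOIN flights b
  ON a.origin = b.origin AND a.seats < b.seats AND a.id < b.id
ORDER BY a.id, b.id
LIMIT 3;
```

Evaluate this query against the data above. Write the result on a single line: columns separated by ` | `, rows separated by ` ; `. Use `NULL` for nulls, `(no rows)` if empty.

5 | 6 ; 7 | 8 ; 7 | 9

Pairs (a,b) with same origin, a.seats < b.seats, a.id < b.id.
origin groups: Austin:{1,5,6} Cairo:{2,7,8,9} Delhi:{3} Oslo:{4}
Ordered by (a.id, b.id); first 3.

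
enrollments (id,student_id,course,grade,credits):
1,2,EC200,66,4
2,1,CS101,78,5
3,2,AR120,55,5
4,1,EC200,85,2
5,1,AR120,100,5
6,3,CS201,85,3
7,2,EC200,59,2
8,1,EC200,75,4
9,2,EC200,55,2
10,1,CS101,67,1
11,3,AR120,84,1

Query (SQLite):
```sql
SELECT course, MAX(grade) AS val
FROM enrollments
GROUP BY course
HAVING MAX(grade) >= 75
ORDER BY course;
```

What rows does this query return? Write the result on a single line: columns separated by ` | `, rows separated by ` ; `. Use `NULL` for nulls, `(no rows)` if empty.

AR120 | 100 ; CS101 | 78 ; CS201 | 85 ; EC200 | 85

Partition enrollments by course; compute MAX(grade) within each group.
HAVING: keep groups where MAX(grade) >= 75.
  AR120: ids {3, 5, 11} → MAX(grade)=100
  CS101: ids {2, 10} → MAX(grade)=78
  CS201: ids {6} → MAX(grade)=85
  EC200: ids {1, 4, 7, 8, 9} → MAX(grade)=85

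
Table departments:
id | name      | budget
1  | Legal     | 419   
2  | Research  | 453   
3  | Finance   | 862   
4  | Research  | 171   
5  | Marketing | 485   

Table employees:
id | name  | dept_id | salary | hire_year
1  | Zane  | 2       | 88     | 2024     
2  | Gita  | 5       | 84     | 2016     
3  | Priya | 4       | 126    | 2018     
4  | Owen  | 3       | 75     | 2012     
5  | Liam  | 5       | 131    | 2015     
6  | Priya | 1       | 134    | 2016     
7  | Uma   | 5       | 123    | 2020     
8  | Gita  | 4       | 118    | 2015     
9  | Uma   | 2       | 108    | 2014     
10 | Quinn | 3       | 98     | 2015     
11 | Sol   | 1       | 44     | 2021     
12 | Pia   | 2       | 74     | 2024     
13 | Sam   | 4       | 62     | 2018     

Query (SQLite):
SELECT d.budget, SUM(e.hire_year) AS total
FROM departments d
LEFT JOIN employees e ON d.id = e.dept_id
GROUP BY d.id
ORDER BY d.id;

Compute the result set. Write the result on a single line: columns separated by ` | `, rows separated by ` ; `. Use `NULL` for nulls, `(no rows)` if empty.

LEFT JOIN keeps every departments row; unmatched ones get NULL for employees columns.
Group by departments.id and compute SUM(e.hire_year). SUM over an all-NULL group is NULL.
  1: ids {6, 11} → SUM(e.hire_year)=4037
  2: ids {1, 9, 12} → SUM(e.hire_year)=6062
  3: ids {4, 10} → SUM(e.hire_year)=4027
  4: ids {3, 8, 13} → SUM(e.hire_year)=6051
  5: ids {2, 5, 7} → SUM(e.hire_year)=6051

419 | 4037 ; 453 | 6062 ; 862 | 4027 ; 171 | 6051 ; 485 | 6051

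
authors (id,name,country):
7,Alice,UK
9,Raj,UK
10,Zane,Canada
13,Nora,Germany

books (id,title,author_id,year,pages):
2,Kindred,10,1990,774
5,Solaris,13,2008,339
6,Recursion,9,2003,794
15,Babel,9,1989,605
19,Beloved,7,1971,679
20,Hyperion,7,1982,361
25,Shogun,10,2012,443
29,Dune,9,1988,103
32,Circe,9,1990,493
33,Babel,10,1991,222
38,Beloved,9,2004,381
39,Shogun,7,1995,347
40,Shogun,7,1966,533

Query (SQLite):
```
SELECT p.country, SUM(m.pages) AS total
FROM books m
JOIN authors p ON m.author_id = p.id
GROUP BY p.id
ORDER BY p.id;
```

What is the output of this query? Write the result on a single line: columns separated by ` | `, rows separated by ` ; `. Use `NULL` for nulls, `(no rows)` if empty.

Join each books row to its authors via author_id.
Group joined rows by authors.id; compute SUM(m.pages) per group.
  7: ids {19, 20, 39, 40} → SUM(m.pages)=1920
  9: ids {6, 15, 29, 32, 38} → SUM(m.pages)=2376
  10: ids {2, 25, 33} → SUM(m.pages)=1439
  13: ids {5} → SUM(m.pages)=339

UK | 1920 ; UK | 2376 ; Canada | 1439 ; Germany | 339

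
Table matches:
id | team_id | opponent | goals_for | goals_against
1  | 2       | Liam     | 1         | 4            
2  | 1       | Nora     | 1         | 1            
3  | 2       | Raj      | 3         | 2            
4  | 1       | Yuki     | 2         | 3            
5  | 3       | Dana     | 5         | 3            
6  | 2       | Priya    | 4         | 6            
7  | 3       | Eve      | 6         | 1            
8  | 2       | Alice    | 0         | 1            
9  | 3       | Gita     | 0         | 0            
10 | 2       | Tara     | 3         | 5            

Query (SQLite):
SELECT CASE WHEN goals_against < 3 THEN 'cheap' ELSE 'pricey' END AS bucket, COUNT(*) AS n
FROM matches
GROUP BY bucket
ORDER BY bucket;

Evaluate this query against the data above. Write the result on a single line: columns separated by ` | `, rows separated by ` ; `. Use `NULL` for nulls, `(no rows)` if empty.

Bucket rows by goals_against < 3 → 'cheap' else 'pricey'; count each bucket.

cheap | 5 ; pricey | 5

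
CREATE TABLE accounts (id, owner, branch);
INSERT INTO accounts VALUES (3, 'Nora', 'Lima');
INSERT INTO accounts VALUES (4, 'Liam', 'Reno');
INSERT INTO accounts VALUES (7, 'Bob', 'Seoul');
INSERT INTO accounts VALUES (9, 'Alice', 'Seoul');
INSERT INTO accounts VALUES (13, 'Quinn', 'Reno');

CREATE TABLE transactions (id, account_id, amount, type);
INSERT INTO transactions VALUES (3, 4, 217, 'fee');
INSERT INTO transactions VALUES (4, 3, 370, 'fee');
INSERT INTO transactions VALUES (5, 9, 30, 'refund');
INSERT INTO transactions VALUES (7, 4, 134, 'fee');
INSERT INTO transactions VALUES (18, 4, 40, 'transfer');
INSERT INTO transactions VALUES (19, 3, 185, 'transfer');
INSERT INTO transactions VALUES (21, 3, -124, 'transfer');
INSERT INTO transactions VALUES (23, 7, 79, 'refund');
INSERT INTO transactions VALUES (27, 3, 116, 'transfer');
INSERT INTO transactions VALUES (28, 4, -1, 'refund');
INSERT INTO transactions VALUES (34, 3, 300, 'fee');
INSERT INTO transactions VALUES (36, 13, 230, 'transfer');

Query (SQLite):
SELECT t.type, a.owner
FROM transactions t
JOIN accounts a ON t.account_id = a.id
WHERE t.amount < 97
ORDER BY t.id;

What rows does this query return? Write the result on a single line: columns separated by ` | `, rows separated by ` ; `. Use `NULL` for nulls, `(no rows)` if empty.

refund | Alice ; transfer | Liam ; transfer | Nora ; refund | Bob ; refund | Liam

Each transactions row matches the accounts row where account_id = accounts.id.
Then keep rows with t.amount < 97.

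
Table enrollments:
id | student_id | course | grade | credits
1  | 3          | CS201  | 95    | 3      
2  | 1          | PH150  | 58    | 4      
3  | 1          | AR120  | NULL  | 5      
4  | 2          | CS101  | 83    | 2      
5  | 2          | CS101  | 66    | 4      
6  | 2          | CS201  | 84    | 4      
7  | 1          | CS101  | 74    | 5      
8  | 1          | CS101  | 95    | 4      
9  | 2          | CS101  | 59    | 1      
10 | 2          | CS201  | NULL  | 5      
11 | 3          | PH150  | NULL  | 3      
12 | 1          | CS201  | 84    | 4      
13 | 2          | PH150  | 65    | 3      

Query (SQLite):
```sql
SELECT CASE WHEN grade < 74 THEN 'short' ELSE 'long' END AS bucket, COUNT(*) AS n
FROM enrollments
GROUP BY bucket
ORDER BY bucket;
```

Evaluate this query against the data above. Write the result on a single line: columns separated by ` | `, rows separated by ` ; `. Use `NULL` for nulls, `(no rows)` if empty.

long | 9 ; short | 4

Bucket rows by grade < 74 → 'short' else 'long'; count each bucket.
NULL < 74 is unknown, so NULL grade falls into ELSE → 'long'.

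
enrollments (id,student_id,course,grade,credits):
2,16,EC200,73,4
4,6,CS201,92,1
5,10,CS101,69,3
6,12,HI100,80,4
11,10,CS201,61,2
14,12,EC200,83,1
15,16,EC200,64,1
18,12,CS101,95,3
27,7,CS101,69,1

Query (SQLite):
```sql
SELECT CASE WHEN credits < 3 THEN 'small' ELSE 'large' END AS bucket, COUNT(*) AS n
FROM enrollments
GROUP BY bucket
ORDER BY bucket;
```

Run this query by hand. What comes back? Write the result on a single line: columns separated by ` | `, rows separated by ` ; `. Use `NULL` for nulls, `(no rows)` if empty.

large | 4 ; small | 5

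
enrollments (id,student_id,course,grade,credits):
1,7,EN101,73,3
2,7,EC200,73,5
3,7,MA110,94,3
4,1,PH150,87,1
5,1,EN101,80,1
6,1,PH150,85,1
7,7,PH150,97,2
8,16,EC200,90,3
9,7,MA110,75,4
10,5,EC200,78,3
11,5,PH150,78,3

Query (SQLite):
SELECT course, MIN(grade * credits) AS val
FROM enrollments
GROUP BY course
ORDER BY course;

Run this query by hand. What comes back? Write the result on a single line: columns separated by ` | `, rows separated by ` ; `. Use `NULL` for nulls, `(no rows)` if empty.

For each row compute grade * credits.
Group by course; take MIN of the expression per group.
  EC200: ids {2, 8, 10} → MIN(grade * credits)=234
  EN101: ids {1, 5} → MIN(grade * credits)=80
  MA110: ids {3, 9} → MIN(grade * credits)=282
  PH150: ids {4, 6, 7, 11} → MIN(grade * credits)=85

EC200 | 234 ; EN101 | 80 ; MA110 | 282 ; PH150 | 85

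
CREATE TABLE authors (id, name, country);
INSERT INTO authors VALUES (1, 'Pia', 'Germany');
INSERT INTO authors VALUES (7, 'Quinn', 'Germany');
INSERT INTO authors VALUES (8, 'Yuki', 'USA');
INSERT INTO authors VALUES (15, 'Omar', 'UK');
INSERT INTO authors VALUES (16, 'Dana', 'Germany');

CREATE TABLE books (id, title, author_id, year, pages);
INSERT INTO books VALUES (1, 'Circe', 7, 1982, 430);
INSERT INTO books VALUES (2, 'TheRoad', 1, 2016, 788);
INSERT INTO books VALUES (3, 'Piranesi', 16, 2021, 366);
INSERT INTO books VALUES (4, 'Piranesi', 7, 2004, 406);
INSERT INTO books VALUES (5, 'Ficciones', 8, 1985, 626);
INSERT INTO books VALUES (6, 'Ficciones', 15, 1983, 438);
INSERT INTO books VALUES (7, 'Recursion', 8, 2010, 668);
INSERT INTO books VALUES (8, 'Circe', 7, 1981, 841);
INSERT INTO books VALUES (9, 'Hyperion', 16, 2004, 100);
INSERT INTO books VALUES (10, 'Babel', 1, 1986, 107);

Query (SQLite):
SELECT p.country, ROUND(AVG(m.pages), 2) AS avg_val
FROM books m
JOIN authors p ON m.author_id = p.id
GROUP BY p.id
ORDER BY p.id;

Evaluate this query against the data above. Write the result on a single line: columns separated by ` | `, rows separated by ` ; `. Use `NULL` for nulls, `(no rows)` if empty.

Germany | 447.5 ; Germany | 559 ; USA | 647 ; UK | 438 ; Germany | 233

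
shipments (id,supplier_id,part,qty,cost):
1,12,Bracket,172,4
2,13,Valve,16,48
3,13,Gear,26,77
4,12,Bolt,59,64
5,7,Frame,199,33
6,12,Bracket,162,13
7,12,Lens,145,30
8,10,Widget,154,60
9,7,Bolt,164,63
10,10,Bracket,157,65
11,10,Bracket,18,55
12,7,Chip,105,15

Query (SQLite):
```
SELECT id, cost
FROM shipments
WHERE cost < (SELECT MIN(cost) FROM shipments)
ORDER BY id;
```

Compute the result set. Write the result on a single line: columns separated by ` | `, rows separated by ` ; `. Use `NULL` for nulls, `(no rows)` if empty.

(no rows)

Scalar subquery: MIN(cost) over all shipments rows = 4.
Keep rows where cost < that value.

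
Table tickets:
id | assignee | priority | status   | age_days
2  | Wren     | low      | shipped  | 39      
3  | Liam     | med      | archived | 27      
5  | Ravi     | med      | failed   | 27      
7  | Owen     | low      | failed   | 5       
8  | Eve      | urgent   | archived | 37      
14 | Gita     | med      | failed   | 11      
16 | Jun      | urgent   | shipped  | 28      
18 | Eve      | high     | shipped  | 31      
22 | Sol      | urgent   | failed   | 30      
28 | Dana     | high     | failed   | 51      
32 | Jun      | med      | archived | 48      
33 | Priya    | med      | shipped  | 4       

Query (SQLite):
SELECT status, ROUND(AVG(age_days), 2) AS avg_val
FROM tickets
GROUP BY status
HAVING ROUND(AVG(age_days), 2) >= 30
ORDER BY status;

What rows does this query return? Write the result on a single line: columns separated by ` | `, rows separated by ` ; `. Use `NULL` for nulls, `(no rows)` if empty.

Partition tickets by status; compute ROUND(AVG(age_days), 2) within each group.
HAVING: keep groups where ROUND(AVG(age_days), 2) >= 30.
  archived: ids {3, 8, 32} → ROUND(AVG(age_days), 2)=37.33
  failed: ids {5, 7, 14, 22, 28} → ROUND(AVG(age_days), 2)=24.8
  shipped: ids {2, 16, 18, 33} → ROUND(AVG(age_days), 2)=25.5

archived | 37.33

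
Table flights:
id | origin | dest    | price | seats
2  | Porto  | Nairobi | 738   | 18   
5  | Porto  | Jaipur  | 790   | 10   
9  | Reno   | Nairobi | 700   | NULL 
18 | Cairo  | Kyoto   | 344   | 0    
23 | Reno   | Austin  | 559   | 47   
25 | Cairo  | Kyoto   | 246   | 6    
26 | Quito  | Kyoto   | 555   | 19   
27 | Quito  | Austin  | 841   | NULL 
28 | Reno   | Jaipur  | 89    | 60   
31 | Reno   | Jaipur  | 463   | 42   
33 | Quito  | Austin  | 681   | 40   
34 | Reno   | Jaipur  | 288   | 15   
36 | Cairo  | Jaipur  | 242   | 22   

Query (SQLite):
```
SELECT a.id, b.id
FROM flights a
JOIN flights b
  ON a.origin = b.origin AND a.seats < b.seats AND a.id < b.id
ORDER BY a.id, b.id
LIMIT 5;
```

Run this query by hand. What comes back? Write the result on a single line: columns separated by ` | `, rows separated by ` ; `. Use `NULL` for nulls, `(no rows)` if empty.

Pairs (a,b) with same origin, a.seats < b.seats, a.id < b.id.
origin groups: Cairo:{18,25,36} Porto:{2,5} Quito:{26,27,33} Reno:{9,23,28,31,34}
Ordered by (a.id, b.id); first 5.

18 | 25 ; 18 | 36 ; 23 | 28 ; 25 | 36 ; 26 | 33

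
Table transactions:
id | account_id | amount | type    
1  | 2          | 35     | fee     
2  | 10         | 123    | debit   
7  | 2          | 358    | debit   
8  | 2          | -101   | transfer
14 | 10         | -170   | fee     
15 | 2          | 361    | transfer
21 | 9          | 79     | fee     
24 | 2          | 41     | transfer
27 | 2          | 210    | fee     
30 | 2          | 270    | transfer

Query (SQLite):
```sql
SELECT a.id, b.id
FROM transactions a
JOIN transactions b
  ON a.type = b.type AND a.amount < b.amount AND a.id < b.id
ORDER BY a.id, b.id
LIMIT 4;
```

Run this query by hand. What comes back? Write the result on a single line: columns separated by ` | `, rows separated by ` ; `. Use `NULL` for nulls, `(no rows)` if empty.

1 | 21 ; 1 | 27 ; 2 | 7 ; 8 | 15

Pairs (a,b) with same type, a.amount < b.amount, a.id < b.id.
type groups: debit:{2,7} fee:{1,14,21,27} transfer:{8,15,24,30}
Ordered by (a.id, b.id); first 4.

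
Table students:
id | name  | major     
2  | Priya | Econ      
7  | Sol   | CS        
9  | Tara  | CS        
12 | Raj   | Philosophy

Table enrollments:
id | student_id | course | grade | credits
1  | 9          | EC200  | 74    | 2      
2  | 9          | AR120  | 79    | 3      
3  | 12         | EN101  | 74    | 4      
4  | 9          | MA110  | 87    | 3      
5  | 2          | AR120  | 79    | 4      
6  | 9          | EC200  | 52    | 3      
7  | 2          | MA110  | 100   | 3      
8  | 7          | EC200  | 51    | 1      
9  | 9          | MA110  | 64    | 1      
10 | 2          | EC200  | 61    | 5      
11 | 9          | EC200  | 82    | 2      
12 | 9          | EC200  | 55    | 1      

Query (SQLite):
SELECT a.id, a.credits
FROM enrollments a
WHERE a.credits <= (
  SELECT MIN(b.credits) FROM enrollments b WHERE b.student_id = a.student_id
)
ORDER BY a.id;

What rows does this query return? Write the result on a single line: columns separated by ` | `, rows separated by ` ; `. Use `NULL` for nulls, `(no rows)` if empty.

For each enrollments row a, compute MIN(credits) over rows sharing a.student_id.
Keep row a if a.credits <= that per-group MIN.
  student_id=2: MIN(credits) = 3
  student_id=7: MIN(credits) = 1
  student_id=9: MIN(credits) = 1
  student_id=12: MIN(credits) = 4

3 | 4 ; 7 | 3 ; 8 | 1 ; 9 | 1 ; 12 | 1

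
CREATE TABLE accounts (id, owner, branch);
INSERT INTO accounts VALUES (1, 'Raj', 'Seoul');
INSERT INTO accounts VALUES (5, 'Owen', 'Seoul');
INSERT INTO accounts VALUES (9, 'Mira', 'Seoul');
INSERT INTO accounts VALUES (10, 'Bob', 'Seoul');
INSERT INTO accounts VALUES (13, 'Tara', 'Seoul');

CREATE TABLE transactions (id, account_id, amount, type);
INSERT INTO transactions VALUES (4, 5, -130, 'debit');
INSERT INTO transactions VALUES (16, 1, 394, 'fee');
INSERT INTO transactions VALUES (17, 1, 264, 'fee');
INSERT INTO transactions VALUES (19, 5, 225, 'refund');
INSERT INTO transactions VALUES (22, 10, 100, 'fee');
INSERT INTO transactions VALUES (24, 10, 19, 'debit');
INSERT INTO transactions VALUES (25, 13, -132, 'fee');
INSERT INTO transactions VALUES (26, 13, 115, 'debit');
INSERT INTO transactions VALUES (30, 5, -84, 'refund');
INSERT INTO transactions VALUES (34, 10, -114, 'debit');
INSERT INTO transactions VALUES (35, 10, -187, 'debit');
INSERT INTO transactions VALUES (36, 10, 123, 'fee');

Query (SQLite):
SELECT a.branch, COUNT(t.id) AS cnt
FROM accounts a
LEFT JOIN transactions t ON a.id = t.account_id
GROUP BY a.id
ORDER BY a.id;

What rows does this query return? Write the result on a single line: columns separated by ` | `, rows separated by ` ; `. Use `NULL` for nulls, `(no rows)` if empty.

Seoul | 2 ; Seoul | 3 ; Seoul | 0 ; Seoul | 5 ; Seoul | 2

LEFT JOIN keeps every accounts row; unmatched ones get NULL for transactions columns.
Group by accounts.id and compute COUNT(t.id). COUNT(col) of an all-NULL group is 0.
  1: ids {16, 17} → COUNT(t.id)=2
  5: ids {4, 19, 30} → COUNT(t.id)=3
  9: ids {—} → COUNT(t.id)=0
  10: ids {22, 24, 34, 35, 36} → COUNT(t.id)=5
  13: ids {25, 26} → COUNT(t.id)=2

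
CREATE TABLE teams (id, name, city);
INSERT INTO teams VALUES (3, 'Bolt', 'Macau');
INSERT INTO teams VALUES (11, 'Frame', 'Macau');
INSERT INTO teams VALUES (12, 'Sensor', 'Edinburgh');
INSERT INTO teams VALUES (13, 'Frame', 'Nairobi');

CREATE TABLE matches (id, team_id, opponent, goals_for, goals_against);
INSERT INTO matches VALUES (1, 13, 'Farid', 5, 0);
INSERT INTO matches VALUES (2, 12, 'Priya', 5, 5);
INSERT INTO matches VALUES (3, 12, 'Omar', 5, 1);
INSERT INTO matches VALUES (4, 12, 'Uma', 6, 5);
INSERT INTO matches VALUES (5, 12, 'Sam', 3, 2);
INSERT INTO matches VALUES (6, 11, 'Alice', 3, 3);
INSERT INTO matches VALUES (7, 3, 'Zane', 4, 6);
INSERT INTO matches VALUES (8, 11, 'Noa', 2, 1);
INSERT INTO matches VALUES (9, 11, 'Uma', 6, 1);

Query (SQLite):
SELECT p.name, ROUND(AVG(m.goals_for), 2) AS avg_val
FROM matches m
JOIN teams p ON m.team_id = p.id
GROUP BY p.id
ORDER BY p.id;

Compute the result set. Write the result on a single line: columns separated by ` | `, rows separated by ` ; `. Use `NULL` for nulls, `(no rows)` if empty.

Join each matches row to its teams via team_id.
Group joined rows by teams.id; compute ROUND(AVG(m.goals_for), 2) per group.
  3: ids {7} → ROUND(AVG(m.goals_for), 2)=4
  11: ids {6, 8, 9} → ROUND(AVG(m.goals_for), 2)=3.67
  12: ids {2, 3, 4, 5} → ROUND(AVG(m.goals_for), 2)=4.75
  13: ids {1} → ROUND(AVG(m.goals_for), 2)=5

Bolt | 4 ; Frame | 3.67 ; Sensor | 4.75 ; Frame | 5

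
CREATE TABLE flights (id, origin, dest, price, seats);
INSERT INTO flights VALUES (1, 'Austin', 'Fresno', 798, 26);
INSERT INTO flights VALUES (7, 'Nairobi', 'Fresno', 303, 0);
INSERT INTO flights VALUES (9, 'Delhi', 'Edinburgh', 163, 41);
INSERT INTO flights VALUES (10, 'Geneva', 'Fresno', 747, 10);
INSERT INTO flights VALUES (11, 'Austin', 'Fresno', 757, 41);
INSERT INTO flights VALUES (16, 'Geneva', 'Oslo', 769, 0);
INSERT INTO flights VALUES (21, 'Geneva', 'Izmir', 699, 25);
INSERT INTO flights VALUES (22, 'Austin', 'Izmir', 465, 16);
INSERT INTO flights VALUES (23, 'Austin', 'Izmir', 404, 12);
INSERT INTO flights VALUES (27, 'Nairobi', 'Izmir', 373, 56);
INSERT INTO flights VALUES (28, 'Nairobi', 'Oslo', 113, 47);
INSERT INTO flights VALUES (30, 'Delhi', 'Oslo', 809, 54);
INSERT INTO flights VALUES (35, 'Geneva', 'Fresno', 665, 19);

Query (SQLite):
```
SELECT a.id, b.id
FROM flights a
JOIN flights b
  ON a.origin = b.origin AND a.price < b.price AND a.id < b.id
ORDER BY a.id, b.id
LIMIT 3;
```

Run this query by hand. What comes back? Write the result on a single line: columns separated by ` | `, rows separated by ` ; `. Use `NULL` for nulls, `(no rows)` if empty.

7 | 27 ; 9 | 30 ; 10 | 16

Pairs (a,b) with same origin, a.price < b.price, a.id < b.id.
origin groups: Austin:{1,11,22,23} Delhi:{9,30} Geneva:{10,16,21,35} Nairobi:{7,27,28}
Ordered by (a.id, b.id); first 3.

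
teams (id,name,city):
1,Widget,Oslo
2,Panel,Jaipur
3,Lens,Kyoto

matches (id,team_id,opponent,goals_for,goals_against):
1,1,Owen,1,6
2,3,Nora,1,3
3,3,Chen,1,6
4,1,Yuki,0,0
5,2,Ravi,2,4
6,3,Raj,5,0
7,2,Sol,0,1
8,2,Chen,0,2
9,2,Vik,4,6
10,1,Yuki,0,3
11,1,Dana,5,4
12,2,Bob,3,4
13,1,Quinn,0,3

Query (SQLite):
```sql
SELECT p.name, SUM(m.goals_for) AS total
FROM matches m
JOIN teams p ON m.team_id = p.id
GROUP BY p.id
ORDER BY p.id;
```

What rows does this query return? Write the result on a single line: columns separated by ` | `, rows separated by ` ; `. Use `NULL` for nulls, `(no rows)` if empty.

Widget | 6 ; Panel | 9 ; Lens | 7

Join each matches row to its teams via team_id.
Group joined rows by teams.id; compute SUM(m.goals_for) per group.
  1: ids {1, 4, 10, 11, 13} → SUM(m.goals_for)=6
  2: ids {5, 7, 8, 9, 12} → SUM(m.goals_for)=9
  3: ids {2, 3, 6} → SUM(m.goals_for)=7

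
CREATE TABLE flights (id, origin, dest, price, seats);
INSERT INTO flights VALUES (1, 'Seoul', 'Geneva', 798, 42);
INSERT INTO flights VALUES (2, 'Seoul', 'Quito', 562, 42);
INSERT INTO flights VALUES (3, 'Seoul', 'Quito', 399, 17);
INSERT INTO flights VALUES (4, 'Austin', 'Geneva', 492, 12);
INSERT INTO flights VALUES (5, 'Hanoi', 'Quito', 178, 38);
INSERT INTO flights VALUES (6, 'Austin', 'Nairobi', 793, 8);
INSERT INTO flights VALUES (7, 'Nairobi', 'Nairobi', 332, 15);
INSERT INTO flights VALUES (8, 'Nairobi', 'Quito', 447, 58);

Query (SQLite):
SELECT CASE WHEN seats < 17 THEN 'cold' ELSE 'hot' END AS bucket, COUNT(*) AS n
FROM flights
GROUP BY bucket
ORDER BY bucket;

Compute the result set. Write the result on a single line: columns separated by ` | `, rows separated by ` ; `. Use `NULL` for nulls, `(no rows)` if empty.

cold | 3 ; hot | 5

Bucket rows by seats < 17 → 'cold' else 'hot'; count each bucket.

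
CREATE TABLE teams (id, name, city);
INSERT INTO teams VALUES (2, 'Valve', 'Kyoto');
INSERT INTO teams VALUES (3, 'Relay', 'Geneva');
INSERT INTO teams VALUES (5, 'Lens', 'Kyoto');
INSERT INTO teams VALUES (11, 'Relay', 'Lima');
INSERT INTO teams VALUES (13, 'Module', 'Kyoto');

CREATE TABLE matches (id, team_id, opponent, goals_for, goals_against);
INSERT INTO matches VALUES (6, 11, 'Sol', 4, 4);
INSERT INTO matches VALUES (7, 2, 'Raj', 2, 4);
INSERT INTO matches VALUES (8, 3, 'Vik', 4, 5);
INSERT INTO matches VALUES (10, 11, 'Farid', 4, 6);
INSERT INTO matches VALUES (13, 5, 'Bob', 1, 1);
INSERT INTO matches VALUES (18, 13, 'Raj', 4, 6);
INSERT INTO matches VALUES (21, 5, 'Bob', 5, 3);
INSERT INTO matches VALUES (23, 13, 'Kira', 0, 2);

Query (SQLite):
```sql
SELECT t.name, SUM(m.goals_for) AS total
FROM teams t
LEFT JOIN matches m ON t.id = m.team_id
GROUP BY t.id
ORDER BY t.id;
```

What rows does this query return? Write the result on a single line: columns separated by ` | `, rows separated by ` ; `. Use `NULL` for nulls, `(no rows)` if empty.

Valve | 2 ; Relay | 4 ; Lens | 6 ; Relay | 8 ; Module | 4

LEFT JOIN keeps every teams row; unmatched ones get NULL for matches columns.
Group by teams.id and compute SUM(m.goals_for). SUM over an all-NULL group is NULL.
  2: ids {7} → SUM(m.goals_for)=2
  3: ids {8} → SUM(m.goals_for)=4
  5: ids {13, 21} → SUM(m.goals_for)=6
  11: ids {6, 10} → SUM(m.goals_for)=8
  13: ids {18, 23} → SUM(m.goals_for)=4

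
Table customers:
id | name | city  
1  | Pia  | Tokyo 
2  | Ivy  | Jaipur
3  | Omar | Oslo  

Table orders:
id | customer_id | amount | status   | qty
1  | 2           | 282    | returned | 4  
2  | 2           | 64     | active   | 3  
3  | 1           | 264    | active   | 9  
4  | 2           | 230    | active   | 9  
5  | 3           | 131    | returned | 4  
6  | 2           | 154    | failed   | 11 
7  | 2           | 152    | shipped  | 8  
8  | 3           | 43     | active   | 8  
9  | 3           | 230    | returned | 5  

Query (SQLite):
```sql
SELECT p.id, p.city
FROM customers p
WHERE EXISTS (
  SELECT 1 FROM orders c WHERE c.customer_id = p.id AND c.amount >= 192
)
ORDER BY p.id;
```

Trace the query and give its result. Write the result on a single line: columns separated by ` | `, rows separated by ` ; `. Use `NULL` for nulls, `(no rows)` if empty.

1 | Tokyo ; 2 | Jaipur ; 3 | Oslo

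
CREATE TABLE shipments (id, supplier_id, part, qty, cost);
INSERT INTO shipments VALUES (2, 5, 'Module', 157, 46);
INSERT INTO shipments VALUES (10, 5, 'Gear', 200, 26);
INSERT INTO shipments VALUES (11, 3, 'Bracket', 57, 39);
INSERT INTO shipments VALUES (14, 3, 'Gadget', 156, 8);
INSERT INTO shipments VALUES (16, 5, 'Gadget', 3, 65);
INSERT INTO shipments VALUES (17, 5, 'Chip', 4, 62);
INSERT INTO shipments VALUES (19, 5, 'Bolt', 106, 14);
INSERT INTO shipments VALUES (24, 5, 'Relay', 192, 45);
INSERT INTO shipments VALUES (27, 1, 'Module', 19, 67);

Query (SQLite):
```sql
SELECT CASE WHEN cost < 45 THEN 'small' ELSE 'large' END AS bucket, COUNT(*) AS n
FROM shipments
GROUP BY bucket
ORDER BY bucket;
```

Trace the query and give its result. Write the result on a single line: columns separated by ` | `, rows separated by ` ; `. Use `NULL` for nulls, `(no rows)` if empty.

Bucket rows by cost < 45 → 'small' else 'large'; count each bucket.

large | 5 ; small | 4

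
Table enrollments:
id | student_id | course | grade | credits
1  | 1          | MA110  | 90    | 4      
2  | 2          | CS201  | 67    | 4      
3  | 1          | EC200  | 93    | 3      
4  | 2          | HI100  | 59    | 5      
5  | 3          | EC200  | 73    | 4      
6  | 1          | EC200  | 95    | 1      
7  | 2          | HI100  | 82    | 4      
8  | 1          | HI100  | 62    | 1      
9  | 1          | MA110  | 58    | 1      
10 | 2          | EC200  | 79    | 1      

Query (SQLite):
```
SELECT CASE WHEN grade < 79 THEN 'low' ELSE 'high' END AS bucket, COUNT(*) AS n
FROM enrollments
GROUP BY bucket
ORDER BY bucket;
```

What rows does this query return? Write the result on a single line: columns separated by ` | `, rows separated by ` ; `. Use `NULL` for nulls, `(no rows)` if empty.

high | 5 ; low | 5

Bucket rows by grade < 79 → 'low' else 'high'; count each bucket.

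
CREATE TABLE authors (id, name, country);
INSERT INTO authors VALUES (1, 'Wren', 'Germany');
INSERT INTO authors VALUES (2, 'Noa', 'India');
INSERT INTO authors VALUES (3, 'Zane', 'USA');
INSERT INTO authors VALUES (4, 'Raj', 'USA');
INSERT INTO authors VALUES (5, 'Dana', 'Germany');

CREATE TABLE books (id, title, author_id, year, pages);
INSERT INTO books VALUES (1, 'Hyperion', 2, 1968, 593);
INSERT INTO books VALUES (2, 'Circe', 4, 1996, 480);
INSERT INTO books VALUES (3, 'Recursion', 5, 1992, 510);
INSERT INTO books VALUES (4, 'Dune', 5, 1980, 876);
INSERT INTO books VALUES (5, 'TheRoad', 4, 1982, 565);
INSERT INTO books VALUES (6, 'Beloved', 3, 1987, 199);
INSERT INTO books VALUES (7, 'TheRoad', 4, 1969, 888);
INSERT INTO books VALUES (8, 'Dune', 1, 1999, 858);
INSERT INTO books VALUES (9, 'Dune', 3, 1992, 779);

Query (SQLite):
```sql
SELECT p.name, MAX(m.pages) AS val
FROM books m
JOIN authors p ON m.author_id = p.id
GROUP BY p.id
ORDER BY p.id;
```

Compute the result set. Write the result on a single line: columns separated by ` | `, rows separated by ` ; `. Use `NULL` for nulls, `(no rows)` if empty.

Join each books row to its authors via author_id.
Group joined rows by authors.id; compute MAX(m.pages) per group.
  1: ids {8} → MAX(m.pages)=858
  2: ids {1} → MAX(m.pages)=593
  3: ids {6, 9} → MAX(m.pages)=779
  4: ids {2, 5, 7} → MAX(m.pages)=888
  5: ids {3, 4} → MAX(m.pages)=876

Wren | 858 ; Noa | 593 ; Zane | 779 ; Raj | 888 ; Dana | 876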